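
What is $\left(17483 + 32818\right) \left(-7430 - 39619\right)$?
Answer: $-2366611749$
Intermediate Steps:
$\left(17483 + 32818\right) \left(-7430 - 39619\right) = 50301 \left(-47049\right) = -2366611749$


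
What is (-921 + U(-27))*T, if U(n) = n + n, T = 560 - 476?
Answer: -81900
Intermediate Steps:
T = 84
U(n) = 2*n
(-921 + U(-27))*T = (-921 + 2*(-27))*84 = (-921 - 54)*84 = -975*84 = -81900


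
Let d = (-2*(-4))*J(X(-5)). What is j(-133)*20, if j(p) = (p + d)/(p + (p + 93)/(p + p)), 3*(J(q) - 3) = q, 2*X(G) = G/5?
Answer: 880460/53007 ≈ 16.610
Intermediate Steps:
X(G) = G/10 (X(G) = (G/5)/2 = G/10)
J(q) = 3 + q/3
d = 68/3 (d = (-2*(-4))*(3 + ((⅒)*(-5))/3) = 8*(3 + (⅓)*(-½)) = 8*(3 - ⅙) = 8*(17/6) = 68/3 ≈ 22.667)
j(p) = (68/3 + p)/(p + (93 + p)/(2*p)) (j(p) = (p + 68/3)/(p + (p + 93)/(p + p)) = (68/3 + p)/(p + (93 + p)/((2*p))) = (68/3 + p)/(p + (93 + p)*(1/(2*p))) = (68/3 + p)/(p + (93 + p)/(2*p)))
j(-133)*20 = ((⅔)*(-133)*(68 + 3*(-133))/(93 - 133 + 2*(-133)²))*20 = ((⅔)*(-133)*(68 - 399)/(93 - 133 + 2*17689))*20 = ((⅔)*(-133)*(-331)/(93 - 133 + 35378))*20 = ((⅔)*(-133)*(-331)/35338)*20 = ((⅔)*(-133)*(1/35338)*(-331))*20 = (44023/53007)*20 = 880460/53007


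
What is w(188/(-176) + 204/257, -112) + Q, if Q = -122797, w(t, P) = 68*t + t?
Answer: -1388802583/11308 ≈ -1.2282e+5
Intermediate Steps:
w(t, P) = 69*t
w(188/(-176) + 204/257, -112) + Q = 69*(188/(-176) + 204/257) - 122797 = 69*(188*(-1/176) + 204*(1/257)) - 122797 = 69*(-47/44 + 204/257) - 122797 = 69*(-3103/11308) - 122797 = -214107/11308 - 122797 = -1388802583/11308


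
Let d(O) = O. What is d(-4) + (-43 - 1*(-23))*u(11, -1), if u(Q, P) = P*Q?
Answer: 216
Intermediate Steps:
d(-4) + (-43 - 1*(-23))*u(11, -1) = -4 + (-43 - 1*(-23))*(-1*11) = -4 + (-43 + 23)*(-11) = -4 - 20*(-11) = -4 + 220 = 216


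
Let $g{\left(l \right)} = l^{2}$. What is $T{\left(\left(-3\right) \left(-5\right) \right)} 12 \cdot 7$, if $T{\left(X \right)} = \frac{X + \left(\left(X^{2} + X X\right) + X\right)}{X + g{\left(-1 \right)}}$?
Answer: $2520$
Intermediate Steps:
$T{\left(X \right)} = \frac{2 X + 2 X^{2}}{1 + X}$ ($T{\left(X \right)} = \frac{X + \left(\left(X^{2} + X X\right) + X\right)}{X + \left(-1\right)^{2}} = \frac{X + \left(\left(X^{2} + X^{2}\right) + X\right)}{X + 1} = \frac{X + \left(2 X^{2} + X\right)}{1 + X} = \frac{X + \left(X + 2 X^{2}\right)}{1 + X} = \frac{2 X + 2 X^{2}}{1 + X}$)
$T{\left(\left(-3\right) \left(-5\right) \right)} 12 \cdot 7 = 2 \left(\left(-3\right) \left(-5\right)\right) 12 \cdot 7 = 2 \cdot 15 \cdot 12 \cdot 7 = 30 \cdot 12 \cdot 7 = 360 \cdot 7 = 2520$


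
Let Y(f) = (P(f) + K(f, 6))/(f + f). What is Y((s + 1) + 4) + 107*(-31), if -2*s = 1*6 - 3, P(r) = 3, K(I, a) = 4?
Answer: -3316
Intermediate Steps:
s = -3/2 (s = -(1*6 - 3)/2 = -(6 - 3)/2 = -1/2*3 = -3/2 ≈ -1.5000)
Y(f) = 7/(2*f) (Y(f) = (3 + 4)/(f + f) = 7/((2*f)) = 7*(1/(2*f)) = 7/(2*f))
Y((s + 1) + 4) + 107*(-31) = 7/(2*((-3/2 + 1) + 4)) + 107*(-31) = 7/(2*(-1/2 + 4)) - 3317 = 7/(2*(7/2)) - 3317 = (7/2)*(2/7) - 3317 = 1 - 3317 = -3316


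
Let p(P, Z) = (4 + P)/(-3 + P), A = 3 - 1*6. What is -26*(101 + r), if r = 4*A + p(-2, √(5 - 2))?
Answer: -11518/5 ≈ -2303.6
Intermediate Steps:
A = -3 (A = 3 - 6 = -3)
p(P, Z) = (4 + P)/(-3 + P)
r = -62/5 (r = 4*(-3) + (4 - 2)/(-3 - 2) = -12 + 2/(-5) = -12 - ⅕*2 = -12 - ⅖ = -62/5 ≈ -12.400)
-26*(101 + r) = -26*(101 - 62/5) = -26*443/5 = -11518/5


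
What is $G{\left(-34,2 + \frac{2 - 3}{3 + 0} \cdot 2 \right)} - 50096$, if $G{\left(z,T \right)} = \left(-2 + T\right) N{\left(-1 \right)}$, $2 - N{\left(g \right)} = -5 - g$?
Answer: $-50100$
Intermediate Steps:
$N{\left(g \right)} = 7 + g$ ($N{\left(g \right)} = 2 - \left(-5 - g\right) = 2 + \left(5 + g\right) = 7 + g$)
$G{\left(z,T \right)} = -12 + 6 T$ ($G{\left(z,T \right)} = \left(-2 + T\right) \left(7 - 1\right) = \left(-2 + T\right) 6 = -12 + 6 T$)
$G{\left(-34,2 + \frac{2 - 3}{3 + 0} \cdot 2 \right)} - 50096 = \left(-12 + 6 \left(2 + \frac{2 - 3}{3 + 0} \cdot 2\right)\right) - 50096 = \left(-12 + 6 \left(2 + - \frac{1}{3} \cdot 2\right)\right) - 50096 = \left(-12 + 6 \left(2 + \left(-1\right) \frac{1}{3} \cdot 2\right)\right) - 50096 = \left(-12 + 6 \left(2 - \frac{2}{3}\right)\right) - 50096 = \left(-12 + 6 \cdot \frac{4}{3}\right) - 50096 = \left(-12 + 8\right) - 50096 = -4 - 50096 = -50100$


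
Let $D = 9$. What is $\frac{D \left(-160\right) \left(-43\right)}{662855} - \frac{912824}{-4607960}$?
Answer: $\frac{22259870893}{76360233145} \approx 0.29151$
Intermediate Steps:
$\frac{D \left(-160\right) \left(-43\right)}{662855} - \frac{912824}{-4607960} = \frac{9 \left(-160\right) \left(-43\right)}{662855} - \frac{912824}{-4607960} = \left(-1440\right) \left(-43\right) \frac{1}{662855} - - \frac{114103}{575995} = 61920 \cdot \frac{1}{662855} + \frac{114103}{575995} = \frac{12384}{132571} + \frac{114103}{575995} = \frac{22259870893}{76360233145}$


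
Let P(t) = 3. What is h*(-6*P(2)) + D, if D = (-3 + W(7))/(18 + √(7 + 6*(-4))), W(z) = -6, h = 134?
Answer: -822654/341 + 9*I*√17/341 ≈ -2412.5 + 0.10882*I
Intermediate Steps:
D = -9/(18 + I*√17) (D = (-3 - 6)/(18 + √(7 + 6*(-4))) = -9/(18 + √(7 - 24)) = -9/(18 + √(-17)) = -9/(18 + I*√17) ≈ -0.47507 + 0.10882*I)
h*(-6*P(2)) + D = 134*(-6*3) + (-162/341 + 9*I*√17/341) = 134*(-1*18) + (-162/341 + 9*I*√17/341) = 134*(-18) + (-162/341 + 9*I*√17/341) = -2412 + (-162/341 + 9*I*√17/341) = -822654/341 + 9*I*√17/341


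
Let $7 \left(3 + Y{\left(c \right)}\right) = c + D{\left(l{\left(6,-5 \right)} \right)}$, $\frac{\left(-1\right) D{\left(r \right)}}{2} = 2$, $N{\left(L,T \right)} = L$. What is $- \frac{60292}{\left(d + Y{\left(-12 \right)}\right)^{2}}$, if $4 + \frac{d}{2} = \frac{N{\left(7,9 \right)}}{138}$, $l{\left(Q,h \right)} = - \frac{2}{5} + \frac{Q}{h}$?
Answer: $- \frac{3516365097}{10137856} \approx -346.85$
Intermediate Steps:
$l{\left(Q,h \right)} = - \frac{2}{5} + \frac{Q}{h}$ ($l{\left(Q,h \right)} = \left(-2\right) \frac{1}{5} + \frac{Q}{h} = - \frac{2}{5} + \frac{Q}{h}$)
$D{\left(r \right)} = -4$ ($D{\left(r \right)} = \left(-2\right) 2 = -4$)
$Y{\left(c \right)} = - \frac{25}{7} + \frac{c}{7}$ ($Y{\left(c \right)} = -3 + \frac{c - 4}{7} = -3 + \frac{-4 + c}{7} = -3 + \left(- \frac{4}{7} + \frac{c}{7}\right) = - \frac{25}{7} + \frac{c}{7}$)
$d = - \frac{545}{69}$ ($d = -8 + 2 \cdot \frac{7}{138} = -8 + \frac{7}{69} = - \frac{545}{69} \approx -7.8986$)
$- \frac{60292}{\left(d + Y{\left(-12 \right)}\right)^{2}} = - \frac{60292}{\left(- \frac{545}{69} + \left(- \frac{25}{7} + \frac{1}{7} \left(-12\right)\right)\right)^{2}} = - \frac{60292}{\left(- \frac{545}{69} - \frac{37}{7}\right)^{2}} = - \frac{60292}{\left(- \frac{6368}{483}\right)^{2}} = - \frac{60292}{\frac{40551424}{233289}} = \left(-60292\right) \frac{233289}{40551424} = - \frac{3516365097}{10137856}$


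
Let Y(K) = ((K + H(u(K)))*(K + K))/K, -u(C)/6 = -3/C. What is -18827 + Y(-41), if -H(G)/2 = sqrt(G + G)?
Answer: -18909 - 24*I*sqrt(41)/41 ≈ -18909.0 - 3.7482*I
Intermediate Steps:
u(C) = 18/C (u(C) = -(-18)/C = 18/C)
H(G) = -2*sqrt(2)*sqrt(G) (H(G) = -2*sqrt(G + G) = -2*sqrt(2)*sqrt(G))
Y(K) = -24*sqrt(1/K) + 2*K (Y(K) = ((K - 2*sqrt(2)*sqrt(18/K))*(K + K))/K = ((K - 2*sqrt(2)*3*sqrt(2)*sqrt(1/K))*(2*K))/K = ((K - 12*sqrt(1/K))*(2*K))/K = (2*K*(K - 12*sqrt(1/K)))/K = -24*sqrt(1/K) + 2*K)
-18827 + Y(-41) = -18827 + (-24*I*sqrt(41)/41 + 2*(-41)) = -18827 + (-24*I*sqrt(41)/41 - 82) = -18827 + (-82 - 24*I*sqrt(41)/41) = -18909 - 24*I*sqrt(41)/41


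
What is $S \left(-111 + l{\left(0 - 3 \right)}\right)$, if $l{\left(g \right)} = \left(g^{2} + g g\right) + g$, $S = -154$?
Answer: $14784$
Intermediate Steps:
$l{\left(g \right)} = g + 2 g^{2}$ ($l{\left(g \right)} = \left(g^{2} + g^{2}\right) + g = 2 g^{2} + g = g + 2 g^{2}$)
$S \left(-111 + l{\left(0 - 3 \right)}\right) = - 154 \left(-111 + \left(0 - 3\right) \left(1 + 2 \left(0 - 3\right)\right)\right) = - 154 \left(-111 - 3 \left(1 + 2 \left(-3\right)\right)\right) = - 154 \left(-111 - 3 \left(1 - 6\right)\right) = - 154 \left(-111 - -15\right) = - 154 \left(-111 + 15\right) = \left(-154\right) \left(-96\right) = 14784$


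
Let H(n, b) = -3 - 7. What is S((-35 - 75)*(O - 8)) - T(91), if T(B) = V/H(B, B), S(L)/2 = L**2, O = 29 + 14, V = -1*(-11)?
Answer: 296450011/10 ≈ 2.9645e+7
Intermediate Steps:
V = 11
O = 43
H(n, b) = -10
S(L) = 2*L**2
T(B) = -11/10 (T(B) = 11/(-10) = 11*(-1/10) = -11/10)
S((-35 - 75)*(O - 8)) - T(91) = 2*((-35 - 75)*(43 - 8))**2 - 1*(-11/10) = 2*(-110*35)**2 + 11/10 = 2*(-3850)**2 + 11/10 = 2*14822500 + 11/10 = 29645000 + 11/10 = 296450011/10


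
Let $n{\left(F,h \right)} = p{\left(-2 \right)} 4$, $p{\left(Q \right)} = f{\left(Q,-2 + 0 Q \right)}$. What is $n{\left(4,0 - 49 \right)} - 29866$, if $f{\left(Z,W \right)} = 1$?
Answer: $-29862$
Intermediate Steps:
$p{\left(Q \right)} = 1$
$n{\left(F,h \right)} = 4$ ($n{\left(F,h \right)} = 1 \cdot 4 = 4$)
$n{\left(4,0 - 49 \right)} - 29866 = 4 - 29866 = -29862$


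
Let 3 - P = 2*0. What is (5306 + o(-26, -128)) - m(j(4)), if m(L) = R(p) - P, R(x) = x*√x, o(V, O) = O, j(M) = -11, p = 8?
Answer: 5181 - 16*√2 ≈ 5158.4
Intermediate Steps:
P = 3 (P = 3 - 2*0 = 3 - 1*0 = 3 + 0 = 3)
R(x) = x^(3/2)
m(L) = -3 + 16*√2 (m(L) = 8^(3/2) - 1*3 = 16*√2 - 3 = -3 + 16*√2)
(5306 + o(-26, -128)) - m(j(4)) = (5306 - 128) - (-3 + 16*√2) = 5178 + (3 - 16*√2) = 5181 - 16*√2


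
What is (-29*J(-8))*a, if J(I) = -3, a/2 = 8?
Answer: 1392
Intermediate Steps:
a = 16 (a = 2*8 = 16)
(-29*J(-8))*a = -29*(-3)*16 = 87*16 = 1392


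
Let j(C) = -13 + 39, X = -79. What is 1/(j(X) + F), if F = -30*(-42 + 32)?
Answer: 1/326 ≈ 0.0030675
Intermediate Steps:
F = 300 (F = -30*(-10) = 300)
j(C) = 26
1/(j(X) + F) = 1/(26 + 300) = 1/326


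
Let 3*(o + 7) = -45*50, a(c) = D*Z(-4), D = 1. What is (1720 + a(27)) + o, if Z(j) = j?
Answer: 959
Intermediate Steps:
a(c) = -4 (a(c) = 1*(-4) = -4)
o = -757 (o = -7 + (-45*50)/3 = -7 + (⅓)*(-2250) = -7 - 750 = -757)
(1720 + a(27)) + o = (1720 - 4) - 757 = 1716 - 757 = 959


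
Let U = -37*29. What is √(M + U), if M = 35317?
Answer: 2*√8561 ≈ 185.05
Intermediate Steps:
U = -1073
√(M + U) = √(35317 - 1073) = √34244 = 2*√8561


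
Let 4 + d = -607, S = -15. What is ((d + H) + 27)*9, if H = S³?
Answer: -35631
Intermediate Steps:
d = -611 (d = -4 - 607 = -611)
H = -3375 (H = (-15)³ = -3375)
((d + H) + 27)*9 = ((-611 - 3375) + 27)*9 = (-3986 + 27)*9 = -3959*9 = -35631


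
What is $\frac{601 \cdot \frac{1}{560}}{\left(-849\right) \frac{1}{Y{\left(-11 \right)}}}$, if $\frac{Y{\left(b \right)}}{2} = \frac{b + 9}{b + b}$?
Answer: $- \frac{601}{2614920} \approx -0.00022984$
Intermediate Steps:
$Y{\left(b \right)} = \frac{9 + b}{b}$ ($Y{\left(b \right)} = 2 \frac{b + 9}{b + b} = 2 \frac{9 + b}{2 b} = \frac{9 + b}{b}$)
$\frac{601 \cdot \frac{1}{560}}{\left(-849\right) \frac{1}{Y{\left(-11 \right)}}} = \frac{601 \cdot \frac{1}{560}}{\left(-849\right) \frac{1}{\frac{1}{-11} \left(9 - 11\right)}} = \frac{601 \cdot \frac{1}{560}}{\left(-849\right) \frac{1}{\left(- \frac{1}{11}\right) \left(-2\right)}} = \frac{601}{560 \left(- \frac{849}{\frac{2}{11}}\right)} = \frac{601}{560 \left(\left(-849\right) \frac{11}{2}\right)} = \frac{601}{560 \left(- \frac{9339}{2}\right)} = \frac{601}{560} \left(- \frac{2}{9339}\right) = - \frac{601}{2614920}$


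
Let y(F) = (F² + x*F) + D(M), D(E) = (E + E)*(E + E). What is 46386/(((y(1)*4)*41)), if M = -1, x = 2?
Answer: 23193/574 ≈ 40.406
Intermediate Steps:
D(E) = 4*E² (D(E) = (2*E)*(2*E) = 4*E²)
y(F) = 4 + F² + 2*F (y(F) = (F² + 2*F) + 4*(-1)² = (F² + 2*F) + 4*1 = (F² + 2*F) + 4 = 4 + F² + 2*F)
46386/(((y(1)*4)*41)) = 46386/((((4 + 1² + 2*1)*4)*41)) = 46386/((((4 + 1 + 2)*4)*41)) = 46386/(((7*4)*41)) = 46386/((28*41)) = 46386/1148 = 46386*(1/1148) = 23193/574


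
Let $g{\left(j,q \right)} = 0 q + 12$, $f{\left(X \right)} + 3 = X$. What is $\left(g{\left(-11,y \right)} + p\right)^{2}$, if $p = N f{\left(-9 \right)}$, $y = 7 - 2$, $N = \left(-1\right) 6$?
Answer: $7056$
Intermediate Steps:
$N = -6$
$f{\left(X \right)} = -3 + X$
$y = 5$ ($y = 7 - 2 = 5$)
$g{\left(j,q \right)} = 12$ ($g{\left(j,q \right)} = 0 + 12 = 12$)
$p = 72$ ($p = - 6 \left(-3 - 9\right) = \left(-6\right) \left(-12\right) = 72$)
$\left(g{\left(-11,y \right)} + p\right)^{2} = \left(12 + 72\right)^{2} = 84^{2} = 7056$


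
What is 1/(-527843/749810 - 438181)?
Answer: -749810/328553023453 ≈ -2.2822e-6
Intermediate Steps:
1/(-527843/749810 - 438181) = 1/(-328553023453/749810) = -749810/328553023453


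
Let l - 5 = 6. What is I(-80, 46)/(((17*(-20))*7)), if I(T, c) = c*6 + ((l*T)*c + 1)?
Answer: 40203/2380 ≈ 16.892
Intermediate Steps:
l = 11 (l = 5 + 6 = 11)
I(T, c) = 1 + 6*c + 11*T*c (I(T, c) = c*6 + ((11*T)*c + 1) = 6*c + (11*T*c + 1) = 6*c + (1 + 11*T*c) = 1 + 6*c + 11*T*c)
I(-80, 46)/(((17*(-20))*7)) = (1 + 6*46 + 11*(-80)*46)/(((17*(-20))*7)) = (1 + 276 - 40480)/((-340*7)) = -40203/(-2380) = -40203*(-1/2380) = 40203/2380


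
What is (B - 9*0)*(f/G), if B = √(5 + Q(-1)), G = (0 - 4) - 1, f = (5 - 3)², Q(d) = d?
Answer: -8/5 ≈ -1.6000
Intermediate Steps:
f = 4 (f = 2² = 4)
G = -5 (G = -4 - 1 = -5)
B = 2 (B = √(5 - 1) = √4 = 2)
(B - 9*0)*(f/G) = (2 - 9*0)*(4/(-5)) = (2 + 0)*(4*(-⅕)) = 2*(-⅘) = -8/5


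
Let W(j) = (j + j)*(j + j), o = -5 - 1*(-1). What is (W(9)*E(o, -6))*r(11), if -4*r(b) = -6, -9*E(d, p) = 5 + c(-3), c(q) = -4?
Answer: -54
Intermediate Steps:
o = -4 (o = -5 + 1 = -4)
E(d, p) = -⅑ (E(d, p) = -(5 - 4)/9 = -⅑*1 = -⅑)
W(j) = 4*j² (W(j) = (2*j)*(2*j) = 4*j²)
r(b) = 3/2 (r(b) = -¼*(-6) = 3/2)
(W(9)*E(o, -6))*r(11) = ((4*9²)*(-⅑))*(3/2) = ((4*81)*(-⅑))*(3/2) = (324*(-⅑))*(3/2) = -36*3/2 = -54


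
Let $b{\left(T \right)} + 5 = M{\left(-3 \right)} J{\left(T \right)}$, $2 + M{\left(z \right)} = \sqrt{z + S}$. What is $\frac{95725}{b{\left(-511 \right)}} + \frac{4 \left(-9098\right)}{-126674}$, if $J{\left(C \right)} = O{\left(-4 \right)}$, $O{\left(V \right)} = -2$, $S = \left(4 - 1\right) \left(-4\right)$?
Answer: $- \frac{6061824369}{3863557} + \frac{191450 i \sqrt{15}}{61} \approx -1569.0 + 12155.0 i$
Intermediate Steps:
$S = -12$ ($S = 3 \left(-4\right) = -12$)
$M{\left(z \right)} = -2 + \sqrt{-12 + z}$ ($M{\left(z \right)} = -2 + \sqrt{z - 12} = -2 + \sqrt{-12 + z}$)
$J{\left(C \right)} = -2$
$b{\left(T \right)} = -1 - 2 i \sqrt{15}$ ($b{\left(T \right)} = -5 + \left(-2 + \sqrt{-12 - 3}\right) \left(-2\right) = -5 + \left(-2 + \sqrt{-15}\right) \left(-2\right) = -5 + \left(-2 + i \sqrt{15}\right) \left(-2\right) = -5 + \left(4 - 2 i \sqrt{15}\right) = -1 - 2 i \sqrt{15}$)
$\frac{95725}{b{\left(-511 \right)}} + \frac{4 \left(-9098\right)}{-126674} = \frac{95725}{-1 - 2 i \sqrt{15}} + \frac{4 \left(-9098\right)}{-126674} = \frac{95725}{-1 - 2 i \sqrt{15}} - - \frac{18196}{63337} = \frac{95725}{-1 - 2 i \sqrt{15}} + \frac{18196}{63337} = \frac{18196}{63337} + \frac{95725}{-1 - 2 i \sqrt{15}}$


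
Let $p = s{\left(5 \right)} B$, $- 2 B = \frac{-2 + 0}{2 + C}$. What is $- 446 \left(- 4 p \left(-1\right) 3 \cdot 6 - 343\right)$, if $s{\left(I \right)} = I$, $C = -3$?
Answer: $313538$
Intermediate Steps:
$B = -1$ ($B = - \frac{\left(-2 + 0\right) \frac{1}{2 - 3}}{2} = - \frac{\left(-2\right) \frac{1}{-1}}{2} = - \frac{\left(-2\right) \left(-1\right)}{2} = \left(- \frac{1}{2}\right) 2 = -1$)
$p = -5$ ($p = 5 \left(-1\right) = -5$)
$- 446 \left(- 4 p \left(-1\right) 3 \cdot 6 - 343\right) = - 446 \left(\left(-4\right) \left(-5\right) \left(-1\right) 3 \cdot 6 - 343\right) = - 446 \left(20 \left(\left(-3\right) 6\right) - 343\right) = - 446 \left(20 \left(-18\right) - 343\right) = - 446 \left(-360 - 343\right) = \left(-446\right) \left(-703\right) = 313538$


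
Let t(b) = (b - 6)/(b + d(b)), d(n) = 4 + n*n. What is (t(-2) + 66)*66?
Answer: 4268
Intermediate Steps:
d(n) = 4 + n²
t(b) = (-6 + b)/(4 + b + b²) (t(b) = (b - 6)/(b + (4 + b²)) = (-6 + b)/(4 + b + b²))
(t(-2) + 66)*66 = ((-6 - 2)/(4 - 2 + (-2)²) + 66)*66 = (-8/(4 - 2 + 4) + 66)*66 = (-8/6 + 66)*66 = ((⅙)*(-8) + 66)*66 = (-4/3 + 66)*66 = (194/3)*66 = 4268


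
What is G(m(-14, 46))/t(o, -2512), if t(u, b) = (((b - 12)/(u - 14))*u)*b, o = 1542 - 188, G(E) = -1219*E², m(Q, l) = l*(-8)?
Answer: -1728200680/67068359 ≈ -25.768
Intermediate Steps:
m(Q, l) = -8*l
o = 1354
t(u, b) = b*u*(-12 + b)/(-14 + u) (t(u, b) = (((-12 + b)/(-14 + u))*u)*b = (u*(-12 + b)/(-14 + u))*b = b*u*(-12 + b)/(-14 + u))
G(m(-14, 46))/t(o, -2512) = (-1219*(-8*46)²)/((-2512*1354*(-12 - 2512)/(-14 + 1354))) = (-1219*(-368)²)/((-2512*1354*(-2524)/1340)) = (-1219*135424)/((-2512*1354*1/1340*(-2524))) = -165081856/2146187488/335 = -165081856*335/2146187488 = -1728200680/67068359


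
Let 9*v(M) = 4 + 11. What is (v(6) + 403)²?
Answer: 1473796/9 ≈ 1.6376e+5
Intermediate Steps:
v(M) = 5/3 (v(M) = (4 + 11)/9 = (⅑)*15 = 5/3)
(v(6) + 403)² = (5/3 + 403)² = (1214/3)² = 1473796/9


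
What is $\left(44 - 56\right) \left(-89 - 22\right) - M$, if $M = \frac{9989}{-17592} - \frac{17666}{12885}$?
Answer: $\frac{100789272659}{75557640} \approx 1333.9$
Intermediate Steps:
$M = - \frac{146496179}{75557640}$ ($M = 9989 \left(- \frac{1}{17592}\right) - \frac{17666}{12885} = - \frac{9989}{17592} - \frac{17666}{12885} = - \frac{146496179}{75557640} \approx -1.9389$)
$\left(44 - 56\right) \left(-89 - 22\right) - M = \left(44 - 56\right) \left(-89 - 22\right) - - \frac{146496179}{75557640} = \left(44 - 56\right) \left(-111\right) + \frac{146496179}{75557640} = \left(-12\right) \left(-111\right) + \frac{146496179}{75557640} = 1332 + \frac{146496179}{75557640} = \frac{100789272659}{75557640}$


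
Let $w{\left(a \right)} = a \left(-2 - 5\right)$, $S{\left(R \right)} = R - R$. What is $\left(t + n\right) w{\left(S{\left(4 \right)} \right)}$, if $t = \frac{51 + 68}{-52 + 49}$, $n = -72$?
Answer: $0$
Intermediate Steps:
$S{\left(R \right)} = 0$
$t = - \frac{119}{3}$ ($t = \frac{119}{-3} = 119 \left(- \frac{1}{3}\right) = - \frac{119}{3} \approx -39.667$)
$w{\left(a \right)} = - 7 a$ ($w{\left(a \right)} = a \left(-7\right) = - 7 a$)
$\left(t + n\right) w{\left(S{\left(4 \right)} \right)} = \left(- \frac{119}{3} - 72\right) \left(\left(-7\right) 0\right) = \left(- \frac{335}{3}\right) 0 = 0$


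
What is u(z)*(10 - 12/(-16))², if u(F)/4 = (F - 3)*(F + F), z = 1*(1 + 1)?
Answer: -1849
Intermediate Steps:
z = 2 (z = 1*2 = 2)
u(F) = 8*F*(-3 + F) (u(F) = 4*((F - 3)*(F + F)) = 4*((-3 + F)*(2*F)) = 4*(2*F*(-3 + F)) = 8*F*(-3 + F))
u(z)*(10 - 12/(-16))² = (8*2*(-3 + 2))*(10 - 12/(-16))² = (8*2*(-1))*(10 - 12*(-1/16))² = -16*(10 + ¾)² = -16*(43/4)² = -16*1849/16 = -1849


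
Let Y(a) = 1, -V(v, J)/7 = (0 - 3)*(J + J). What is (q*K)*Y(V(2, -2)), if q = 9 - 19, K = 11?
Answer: -110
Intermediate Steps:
V(v, J) = 42*J (V(v, J) = -7*(0 - 3)*(J + J) = -(-21)*2*J = -(-42)*J = 42*J)
q = -10
(q*K)*Y(V(2, -2)) = -10*11*1 = -110*1 = -110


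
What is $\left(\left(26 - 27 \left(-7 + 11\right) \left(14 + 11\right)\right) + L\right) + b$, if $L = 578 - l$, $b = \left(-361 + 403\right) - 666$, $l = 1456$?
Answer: $-4176$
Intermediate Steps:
$b = -624$ ($b = 42 - 666 = -624$)
$L = -878$ ($L = 578 - 1456 = -878$)
$\left(\left(26 - 27 \left(-7 + 11\right) \left(14 + 11\right)\right) + L\right) + b = \left(\left(26 - 27 \left(-7 + 11\right) \left(14 + 11\right)\right) - 878\right) - 624 = \left(\left(26 - 27 \cdot 4 \cdot 25\right) - 878\right) - 624 = \left(\left(26 - 2700\right) - 878\right) - 624 = \left(-2674 - 878\right) - 624 = -3552 - 624 = -4176$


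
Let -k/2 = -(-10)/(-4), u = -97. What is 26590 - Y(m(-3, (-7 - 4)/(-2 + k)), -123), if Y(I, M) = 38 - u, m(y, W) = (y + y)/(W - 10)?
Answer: 26455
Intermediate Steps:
k = 5 (k = -(-4)*(-5/(-4)) = -(-4)*(-5*(-¼)) = -(-4)*5/4 = -2*(-5/2) = 5)
m(y, W) = 2*y/(-10 + W) (m(y, W) = (2*y)/(-10 + W) = 2*y/(-10 + W))
Y(I, M) = 135 (Y(I, M) = 38 - 1*(-97) = 38 + 97 = 135)
26590 - Y(m(-3, (-7 - 4)/(-2 + k)), -123) = 26590 - 1*135 = 26590 - 135 = 26455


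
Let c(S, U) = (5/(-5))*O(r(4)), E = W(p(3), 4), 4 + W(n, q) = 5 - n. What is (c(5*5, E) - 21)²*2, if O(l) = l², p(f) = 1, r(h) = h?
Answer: 2738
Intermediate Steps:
W(n, q) = 1 - n (W(n, q) = -4 + (5 - n) = 1 - n)
E = 0 (E = 1 - 1*1 = 1 - 1 = 0)
c(S, U) = -16 (c(S, U) = (5/(-5))*4² = (5*(-⅕))*16 = -1*16 = -16)
(c(5*5, E) - 21)²*2 = (-16 - 21)²*2 = (-37)²*2 = 1369*2 = 2738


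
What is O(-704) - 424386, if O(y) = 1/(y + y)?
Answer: -597535489/1408 ≈ -4.2439e+5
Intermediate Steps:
O(y) = 1/(2*y)
O(-704) - 424386 = (½)/(-704) - 424386 = (½)*(-1/704) - 424386 = -1/1408 - 424386 = -597535489/1408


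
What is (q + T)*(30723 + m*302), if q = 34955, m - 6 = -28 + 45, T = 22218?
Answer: 2153649737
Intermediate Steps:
m = 23 (m = 6 + (-28 + 45) = 6 + 17 = 23)
(q + T)*(30723 + m*302) = (34955 + 22218)*(30723 + 23*302) = 57173*(30723 + 6946) = 57173*37669 = 2153649737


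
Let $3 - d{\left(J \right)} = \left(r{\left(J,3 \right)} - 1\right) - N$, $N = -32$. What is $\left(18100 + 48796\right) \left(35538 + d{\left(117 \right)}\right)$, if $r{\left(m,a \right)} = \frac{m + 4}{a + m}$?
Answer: $\frac{35631142598}{15} \approx 2.3754 \cdot 10^{9}$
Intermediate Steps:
$r{\left(m,a \right)} = \frac{4 + m}{a + m}$
$d{\left(J \right)} = -28 - \frac{4 + J}{3 + J}$ ($d{\left(J \right)} = 3 - \left(\left(\frac{4 + J}{3 + J} - 1\right) - -32\right) = 3 - \left(\left(-1 + \frac{4 + J}{3 + J}\right) + 32\right) = 3 - \left(31 + \frac{4 + J}{3 + J}\right) = -28 - \frac{4 + J}{3 + J}$)
$\left(18100 + 48796\right) \left(35538 + d{\left(117 \right)}\right) = \left(18100 + 48796\right) \left(35538 + \frac{-88 - 3393}{3 + 117}\right) = 66896 \left(35538 + \frac{-88 - 3393}{120}\right) = 66896 \left(35538 + \frac{1}{120} \left(-3481\right)\right) = 66896 \left(35538 - \frac{3481}{120}\right) = 66896 \cdot \frac{4261079}{120} = \frac{35631142598}{15}$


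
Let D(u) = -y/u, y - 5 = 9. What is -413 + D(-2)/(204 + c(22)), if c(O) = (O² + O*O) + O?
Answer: -493115/1194 ≈ -412.99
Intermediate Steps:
y = 14 (y = 5 + 9 = 14)
c(O) = O + 2*O² (c(O) = (O² + O²) + O = 2*O² + O = O + 2*O²)
D(u) = -14/u
-413 + D(-2)/(204 + c(22)) = -413 + (-14/(-2))/(204 + 22*(1 + 2*22)) = -413 + (-14*(-½))/(204 + 22*(1 + 44)) = -413 + 7/(204 + 22*45) = -413 + 7/(204 + 990) = -413 + 7/1194 = -493115/1194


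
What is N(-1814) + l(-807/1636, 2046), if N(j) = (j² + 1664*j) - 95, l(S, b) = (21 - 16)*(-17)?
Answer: 271920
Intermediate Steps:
l(S, b) = -85 (l(S, b) = 5*(-17) = -85)
N(j) = -95 + j² + 1664*j
N(-1814) + l(-807/1636, 2046) = (-95 + (-1814)² + 1664*(-1814)) - 85 = (-95 + 3290596 - 3018496) - 85 = 272005 - 85 = 271920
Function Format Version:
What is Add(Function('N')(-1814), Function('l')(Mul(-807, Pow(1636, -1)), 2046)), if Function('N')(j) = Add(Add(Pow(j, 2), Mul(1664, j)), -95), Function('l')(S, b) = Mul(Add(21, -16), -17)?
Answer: 271920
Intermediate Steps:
Function('l')(S, b) = -85 (Function('l')(S, b) = Mul(5, -17) = -85)
Function('N')(j) = Add(-95, Pow(j, 2), Mul(1664, j))
Add(Function('N')(-1814), Function('l')(Mul(-807, Pow(1636, -1)), 2046)) = Add(Add(-95, Pow(-1814, 2), Mul(1664, -1814)), -85) = Add(Add(-95, 3290596, -3018496), -85) = Add(272005, -85) = 271920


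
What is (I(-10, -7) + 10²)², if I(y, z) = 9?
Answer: 11881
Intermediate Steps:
(I(-10, -7) + 10²)² = (9 + 10²)² = (9 + 100)² = 109² = 11881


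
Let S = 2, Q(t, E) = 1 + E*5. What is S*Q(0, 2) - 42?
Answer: -20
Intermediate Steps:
Q(t, E) = 1 + 5*E
S*Q(0, 2) - 42 = 2*(1 + 5*2) - 42 = 2*(1 + 10) - 42 = 2*11 - 42 = 22 - 42 = -20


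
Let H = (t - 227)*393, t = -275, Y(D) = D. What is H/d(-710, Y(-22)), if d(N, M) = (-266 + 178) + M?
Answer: 98643/55 ≈ 1793.5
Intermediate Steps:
d(N, M) = -88 + M
H = -197286 (H = (-275 - 227)*393 = -502*393 = -197286)
H/d(-710, Y(-22)) = -197286/(-88 - 22) = -197286/(-110) = -197286*(-1/110) = 98643/55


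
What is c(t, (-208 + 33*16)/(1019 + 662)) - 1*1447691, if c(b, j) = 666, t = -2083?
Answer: -1447025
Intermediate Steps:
c(t, (-208 + 33*16)/(1019 + 662)) - 1*1447691 = 666 - 1*1447691 = 666 - 1447691 = -1447025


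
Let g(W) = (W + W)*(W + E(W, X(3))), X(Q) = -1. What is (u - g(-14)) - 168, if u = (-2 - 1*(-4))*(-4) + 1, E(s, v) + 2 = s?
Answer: -1015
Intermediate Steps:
E(s, v) = -2 + s
u = -7 (u = (-2 + 4)*(-4) + 1 = 2*(-4) + 1 = -8 + 1 = -7)
g(W) = 2*W*(-2 + 2*W) (g(W) = (W + W)*(W + (-2 + W)) = (2*W)*(-2 + 2*W) = 2*W*(-2 + 2*W))
(u - g(-14)) - 168 = (-7 - 4*(-14)*(-1 - 14)) - 168 = (-7 - 4*(-14)*(-15)) - 168 = (-7 - 1*840) - 168 = (-7 - 840) - 168 = -847 - 168 = -1015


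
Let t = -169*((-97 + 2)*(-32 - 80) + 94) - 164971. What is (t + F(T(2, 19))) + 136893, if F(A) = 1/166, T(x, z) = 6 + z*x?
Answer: -305792583/166 ≈ -1.8421e+6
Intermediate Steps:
T(x, z) = 6 + x*z
t = -1979017 (t = -169*(-95*(-112) + 94) - 164971 = -169*(10640 + 94) - 164971 = -169*10734 - 164971 = -1814046 - 164971 = -1979017)
F(A) = 1/166
(t + F(T(2, 19))) + 136893 = (-1979017 + 1/166) + 136893 = -328516821/166 + 136893 = -305792583/166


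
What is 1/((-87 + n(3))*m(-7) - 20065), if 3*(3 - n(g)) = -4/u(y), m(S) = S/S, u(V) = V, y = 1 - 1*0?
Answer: -3/60443 ≈ -4.9634e-5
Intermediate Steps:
y = 1 (y = 1 + 0 = 1)
m(S) = 1
n(g) = 13/3 (n(g) = 3 - (-4)/(3*1) = 3 - (-4)/3 = 3 - ⅓*(-4) = 3 + 4/3 = 13/3)
1/((-87 + n(3))*m(-7) - 20065) = 1/((-87 + 13/3)*1 - 20065) = 1/(-248/3*1 - 20065) = 1/(-248/3 - 20065) = 1/(-60443/3) = -3/60443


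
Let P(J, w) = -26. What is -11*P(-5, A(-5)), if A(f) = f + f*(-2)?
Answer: 286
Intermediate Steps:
A(f) = -f (A(f) = f - 2*f = -f)
-11*P(-5, A(-5)) = -11*(-26) = 286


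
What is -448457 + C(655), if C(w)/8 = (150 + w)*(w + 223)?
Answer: 5205863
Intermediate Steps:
C(w) = 8*(150 + w)*(223 + w) (C(w) = 8*((150 + w)*(w + 223)) = 8*((150 + w)*(223 + w)) = 8*(150 + w)*(223 + w))
-448457 + C(655) = -448457 + (267600 + 8*655² + 2984*655) = -448457 + (267600 + 8*429025 + 1954520) = -448457 + (267600 + 3432200 + 1954520) = -448457 + 5654320 = 5205863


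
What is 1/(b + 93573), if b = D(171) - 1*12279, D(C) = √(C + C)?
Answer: 13549/1101452349 - √38/2202904698 ≈ 1.2298e-5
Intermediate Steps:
D(C) = √2*√C (D(C) = √(2*C) = √2*√C)
b = -12279 + 3*√38 (b = √2*√171 - 1*12279 = √2*(3*√19) - 12279 = 3*√38 - 12279 = -12279 + 3*√38 ≈ -12261.)
1/(b + 93573) = 1/((-12279 + 3*√38) + 93573) = 1/(81294 + 3*√38)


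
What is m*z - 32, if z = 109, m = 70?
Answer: 7598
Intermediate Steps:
m*z - 32 = 70*109 - 32 = 7630 - 32 = 7598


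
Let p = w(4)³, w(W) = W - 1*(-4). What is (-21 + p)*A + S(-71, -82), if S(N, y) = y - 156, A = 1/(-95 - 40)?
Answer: -32621/135 ≈ -241.64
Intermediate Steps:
A = -1/135 (A = 1/(-135) = -1/135 ≈ -0.0074074)
w(W) = 4 + W (w(W) = W + 4 = 4 + W)
S(N, y) = -156 + y
p = 512 (p = (4 + 4)³ = 8³ = 512)
(-21 + p)*A + S(-71, -82) = (-21 + 512)*(-1/135) + (-156 - 82) = 491*(-1/135) - 238 = -491/135 - 238 = -32621/135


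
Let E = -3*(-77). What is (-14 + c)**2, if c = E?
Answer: 47089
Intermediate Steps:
E = 231
c = 231
(-14 + c)**2 = (-14 + 231)**2 = 217**2 = 47089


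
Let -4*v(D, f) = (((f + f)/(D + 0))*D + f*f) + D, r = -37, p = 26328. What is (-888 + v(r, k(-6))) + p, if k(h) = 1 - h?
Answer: 50867/2 ≈ 25434.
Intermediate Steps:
v(D, f) = -f/2 - D/4 - f²/4 (v(D, f) = -((((f + f)/(D + 0))*D + f*f) + D)/4 = -((((2*f)/D)*D + f²) + D)/4 = -(((2*f/D)*D + f²) + D)/4 = -((2*f + f²) + D)/4 = -((f² + 2*f) + D)/4 = -(D + f² + 2*f)/4 = -f/2 - D/4 - f²/4)
(-888 + v(r, k(-6))) + p = (-888 + (-(1 - 1*(-6))/2 - ¼*(-37) - (1 - 1*(-6))²/4)) + 26328 = (-888 + (-(1 + 6)/2 + 37/4 - (1 + 6)²/4)) + 26328 = (-888 + (-½*7 + 37/4 - ¼*7²)) + 26328 = (-888 + (-7/2 + 37/4 - ¼*49)) + 26328 = (-888 + (-7/2 + 37/4 - 49/4)) + 26328 = (-888 - 13/2) + 26328 = -1789/2 + 26328 = 50867/2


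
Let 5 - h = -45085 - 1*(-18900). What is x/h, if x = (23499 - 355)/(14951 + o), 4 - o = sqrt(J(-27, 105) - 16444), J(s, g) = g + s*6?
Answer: 5768642/97631311599 + 5786*I*sqrt(16501)/1464469673985 ≈ 5.9086e-5 + 5.0752e-7*I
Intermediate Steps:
J(s, g) = g + 6*s
o = 4 - I*sqrt(16501) (o = 4 - sqrt((105 + 6*(-27)) - 16444) = 4 - sqrt((105 - 162) - 16444) = 4 - sqrt(-57 - 16444) = 4 - sqrt(-16501) = 4 - I*sqrt(16501) ≈ 4.0 - 128.46*I)
x = 23144/(14955 - I*sqrt(16501)) (x = (23499 - 355)/(14951 + (4 - I*sqrt(16501))) = 23144/(14955 - I*sqrt(16501)) ≈ 1.5475 + 0.013292*I)
h = 26190 (h = 5 - (-45085 - 1*(-18900)) = 5 - (-45085 + 18900) = 5 - 1*(-26185) = 5 + 26185 = 26190)
x/h = (173059260/111834263 + 11572*I*sqrt(16501)/111834263)/26190 = (173059260/111834263 + 11572*I*sqrt(16501)/111834263)*(1/26190) = 5768642/97631311599 + 5786*I*sqrt(16501)/1464469673985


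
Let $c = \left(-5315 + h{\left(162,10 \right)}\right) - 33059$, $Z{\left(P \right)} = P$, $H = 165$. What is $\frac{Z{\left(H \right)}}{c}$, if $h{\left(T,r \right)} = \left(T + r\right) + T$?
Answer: $- \frac{11}{2536} \approx -0.0043375$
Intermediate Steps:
$h{\left(T,r \right)} = r + 2 T$
$c = -38040$ ($c = \left(-5315 + \left(10 + 2 \cdot 162\right)\right) - 33059 = \left(-5315 + \left(10 + 324\right)\right) - 33059 = \left(-5315 + 334\right) - 33059 = -4981 - 33059 = -38040$)
$\frac{Z{\left(H \right)}}{c} = \frac{165}{-38040} = 165 \left(- \frac{1}{38040}\right) = - \frac{11}{2536}$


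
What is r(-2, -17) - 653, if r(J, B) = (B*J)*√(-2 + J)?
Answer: -653 + 68*I ≈ -653.0 + 68.0*I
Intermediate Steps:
r(J, B) = B*J*√(-2 + J)
r(-2, -17) - 653 = -17*(-2)*√(-2 - 2) - 653 = -17*(-2)*√(-4) - 653 = -17*(-2)*2*I - 653 = 68*I - 653 = -653 + 68*I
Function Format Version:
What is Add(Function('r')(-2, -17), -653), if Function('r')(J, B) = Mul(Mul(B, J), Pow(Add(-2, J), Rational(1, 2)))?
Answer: Add(-653, Mul(68, I)) ≈ Add(-653.00, Mul(68.000, I))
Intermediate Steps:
Function('r')(J, B) = Mul(B, J, Pow(Add(-2, J), Rational(1, 2)))
Add(Function('r')(-2, -17), -653) = Add(Mul(-17, -2, Pow(Add(-2, -2), Rational(1, 2))), -653) = Add(Mul(-17, -2, Pow(-4, Rational(1, 2))), -653) = Add(Mul(-17, -2, Mul(2, I)), -653) = Add(Mul(68, I), -653) = Add(-653, Mul(68, I))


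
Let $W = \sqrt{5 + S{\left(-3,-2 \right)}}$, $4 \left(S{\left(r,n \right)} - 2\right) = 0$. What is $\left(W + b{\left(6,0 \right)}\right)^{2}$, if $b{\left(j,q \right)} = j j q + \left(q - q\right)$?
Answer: $7$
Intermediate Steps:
$S{\left(r,n \right)} = 2$ ($S{\left(r,n \right)} = 2 + \frac{1}{4} \cdot 0 = 2 + 0 = 2$)
$b{\left(j,q \right)} = q j^{2}$ ($b{\left(j,q \right)} = j^{2} q + 0 = q j^{2} + 0 = q j^{2}$)
$W = \sqrt{7}$ ($W = \sqrt{5 + 2} = \sqrt{7} \approx 2.6458$)
$\left(W + b{\left(6,0 \right)}\right)^{2} = \left(\sqrt{7} + 0 \cdot 6^{2}\right)^{2} = \left(\sqrt{7} + 0 \cdot 36\right)^{2} = \left(\sqrt{7} + 0\right)^{2} = \left(\sqrt{7}\right)^{2} = 7$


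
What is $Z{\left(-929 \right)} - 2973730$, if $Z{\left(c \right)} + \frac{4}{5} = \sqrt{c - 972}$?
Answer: $- \frac{14868654}{5} + i \sqrt{1901} \approx -2.9737 \cdot 10^{6} + 43.6 i$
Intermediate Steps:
$Z{\left(c \right)} = - \frac{4}{5} + \sqrt{-972 + c}$ ($Z{\left(c \right)} = - \frac{4}{5} + \sqrt{c - 972} = - \frac{4}{5} + \sqrt{-972 + c}$)
$Z{\left(-929 \right)} - 2973730 = \left(- \frac{4}{5} + \sqrt{-972 - 929}\right) - 2973730 = \left(- \frac{4}{5} + \sqrt{-1901}\right) - 2973730 = \left(- \frac{4}{5} + i \sqrt{1901}\right) - 2973730 = - \frac{14868654}{5} + i \sqrt{1901}$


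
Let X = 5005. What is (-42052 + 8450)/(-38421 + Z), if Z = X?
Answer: 16801/16708 ≈ 1.0056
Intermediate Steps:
Z = 5005
(-42052 + 8450)/(-38421 + Z) = (-42052 + 8450)/(-38421 + 5005) = -33602/(-33416) = -33602*(-1/33416) = 16801/16708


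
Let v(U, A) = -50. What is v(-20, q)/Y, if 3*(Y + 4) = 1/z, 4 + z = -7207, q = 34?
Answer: 1081650/86533 ≈ 12.500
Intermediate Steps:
z = -7211 (z = -4 - 7207 = -7211)
Y = -86533/21633 (Y = -4 + (⅓)/(-7211) = -4 + (⅓)*(-1/7211) = -4 - 1/21633 = -86533/21633 ≈ -4.0000)
v(-20, q)/Y = -50/(-86533/21633) = -50*(-21633/86533) = 1081650/86533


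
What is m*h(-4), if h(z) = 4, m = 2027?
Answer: 8108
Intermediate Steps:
m*h(-4) = 2027*4 = 8108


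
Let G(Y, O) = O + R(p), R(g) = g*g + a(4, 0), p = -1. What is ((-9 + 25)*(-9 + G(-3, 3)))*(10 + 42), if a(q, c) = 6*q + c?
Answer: 15808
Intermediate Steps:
a(q, c) = c + 6*q
R(g) = 24 + g² (R(g) = g*g + (0 + 6*4) = g² + (0 + 24) = g² + 24 = 24 + g²)
G(Y, O) = 25 + O (G(Y, O) = O + (24 + (-1)²) = O + (24 + 1) = O + 25 = 25 + O)
((-9 + 25)*(-9 + G(-3, 3)))*(10 + 42) = ((-9 + 25)*(-9 + (25 + 3)))*(10 + 42) = (16*(-9 + 28))*52 = (16*19)*52 = 304*52 = 15808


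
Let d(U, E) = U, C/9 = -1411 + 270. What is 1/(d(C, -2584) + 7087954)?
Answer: 1/7077685 ≈ 1.4129e-7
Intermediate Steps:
C = -10269 (C = 9*(-1411 + 270) = 9*(-1141) = -10269)
1/(d(C, -2584) + 7087954) = 1/(-10269 + 7087954) = 1/7077685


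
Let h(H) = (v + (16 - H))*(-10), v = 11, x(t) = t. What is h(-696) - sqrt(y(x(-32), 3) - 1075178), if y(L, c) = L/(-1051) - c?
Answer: -7230 - I*sqrt(1187645974149)/1051 ≈ -7230.0 - 1036.9*I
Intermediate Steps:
y(L, c) = -c - L/1051 (y(L, c) = L*(-1/1051) - c = -L/1051 - c = -c - L/1051)
h(H) = -270 + 10*H (h(H) = (11 + (16 - H))*(-10) = (27 - H)*(-10) = -270 + 10*H)
h(-696) - sqrt(y(x(-32), 3) - 1075178) = (-270 + 10*(-696)) - sqrt((-1*3 - 1/1051*(-32)) - 1075178) = (-270 - 6960) - sqrt((-3 + 32/1051) - 1075178) = -7230 - sqrt(-3121/1051 - 1075178) = -7230 - sqrt(-1130015199/1051) = -7230 - I*sqrt(1187645974149)/1051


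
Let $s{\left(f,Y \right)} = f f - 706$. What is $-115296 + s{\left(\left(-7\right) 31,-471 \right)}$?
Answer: $-68913$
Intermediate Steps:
$s{\left(f,Y \right)} = -706 + f^{2}$ ($s{\left(f,Y \right)} = f^{2} - 706 = -706 + f^{2}$)
$-115296 + s{\left(\left(-7\right) 31,-471 \right)} = -115296 - \left(706 - \left(\left(-7\right) 31\right)^{2}\right) = -115296 - \left(706 - \left(-217\right)^{2}\right) = -115296 + \left(-706 + 47089\right) = -115296 + 46383 = -68913$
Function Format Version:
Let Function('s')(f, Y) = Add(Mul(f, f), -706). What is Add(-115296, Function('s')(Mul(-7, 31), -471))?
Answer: -68913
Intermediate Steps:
Function('s')(f, Y) = Add(-706, Pow(f, 2)) (Function('s')(f, Y) = Add(Pow(f, 2), -706) = Add(-706, Pow(f, 2)))
Add(-115296, Function('s')(Mul(-7, 31), -471)) = Add(-115296, Add(-706, Pow(Mul(-7, 31), 2))) = Add(-115296, Add(-706, Pow(-217, 2))) = Add(-115296, Add(-706, 47089)) = Add(-115296, 46383) = -68913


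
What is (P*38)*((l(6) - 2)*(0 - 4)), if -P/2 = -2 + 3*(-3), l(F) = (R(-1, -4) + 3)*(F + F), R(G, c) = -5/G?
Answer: -314336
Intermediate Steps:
l(F) = 16*F (l(F) = (-5/(-1) + 3)*(F + F) = (-5*(-1) + 3)*(2*F) = (5 + 3)*(2*F) = 8*(2*F) = 16*F)
P = 22 (P = -2*(-2 + 3*(-3)) = -2*(-2 - 9) = -2*(-11) = 22)
(P*38)*((l(6) - 2)*(0 - 4)) = (22*38)*((16*6 - 2)*(0 - 4)) = 836*((96 - 2)*(-4)) = 836*(94*(-4)) = 836*(-376) = -314336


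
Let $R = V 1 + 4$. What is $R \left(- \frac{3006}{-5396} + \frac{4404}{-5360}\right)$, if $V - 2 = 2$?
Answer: $- \frac{956478}{451915} \approx -2.1165$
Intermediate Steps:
$V = 4$ ($V = 2 + 2 = 4$)
$R = 8$ ($R = 4 \cdot 1 + 4 = 4 + 4 = 8$)
$R \left(- \frac{3006}{-5396} + \frac{4404}{-5360}\right) = 8 \left(- \frac{3006}{-5396} + \frac{4404}{-5360}\right) = 8 \left(\left(-3006\right) \left(- \frac{1}{5396}\right) + 4404 \left(- \frac{1}{5360}\right)\right) = 8 \left(\frac{1503}{2698} - \frac{1101}{1340}\right) = 8 \left(- \frac{478239}{1807660}\right) = - \frac{956478}{451915}$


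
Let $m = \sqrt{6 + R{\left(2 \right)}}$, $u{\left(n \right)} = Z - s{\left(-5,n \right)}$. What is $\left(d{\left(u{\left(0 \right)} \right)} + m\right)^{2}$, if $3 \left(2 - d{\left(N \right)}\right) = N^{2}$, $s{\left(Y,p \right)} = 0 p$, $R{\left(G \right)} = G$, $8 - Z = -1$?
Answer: $633 - 100 \sqrt{2} \approx 491.58$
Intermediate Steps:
$Z = 9$ ($Z = 8 - -1 = 8 + 1 = 9$)
$s{\left(Y,p \right)} = 0$
$u{\left(n \right)} = 9$ ($u{\left(n \right)} = 9 - 0 = 9 + 0 = 9$)
$m = 2 \sqrt{2}$ ($m = \sqrt{6 + 2} = \sqrt{8} = 2 \sqrt{2} \approx 2.8284$)
$d{\left(N \right)} = 2 - \frac{N^{2}}{3}$
$\left(d{\left(u{\left(0 \right)} \right)} + m\right)^{2} = \left(\left(2 - \frac{9^{2}}{3}\right) + 2 \sqrt{2}\right)^{2} = \left(\left(2 - 27\right) + 2 \sqrt{2}\right)^{2} = \left(-25 + 2 \sqrt{2}\right)^{2}$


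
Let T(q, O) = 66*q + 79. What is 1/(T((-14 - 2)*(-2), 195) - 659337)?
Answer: -1/657146 ≈ -1.5217e-6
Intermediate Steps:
T(q, O) = 79 + 66*q
1/(T((-14 - 2)*(-2), 195) - 659337) = 1/((79 + 66*((-14 - 2)*(-2))) - 659337) = 1/((79 + 66*(-16*(-2))) - 659337) = 1/((79 + 66*32) - 659337) = 1/((79 + 2112) - 659337) = 1/(2191 - 659337) = 1/(-657146) = -1/657146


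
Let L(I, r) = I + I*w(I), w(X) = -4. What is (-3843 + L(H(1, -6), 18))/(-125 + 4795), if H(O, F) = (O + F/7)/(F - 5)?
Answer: -147954/179795 ≈ -0.82290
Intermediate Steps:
H(O, F) = (O + F/7)/(-5 + F) (H(O, F) = (O + F*(⅐))/(-5 + F) = (O + F/7)/(-5 + F))
L(I, r) = -3*I (L(I, r) = I + I*(-4) = I - 4*I = -3*I)
(-3843 + L(H(1, -6), 18))/(-125 + 4795) = (-3843 - 3*(1 + (⅐)*(-6))/(-5 - 6))/(-125 + 4795) = (-3843 - 3*(1 - 6/7)/(-11))/4670 = (-3843 - (-3)/(11*7))*(1/4670) = (-3843 - 3*(-1/77))*(1/4670) = (-3843 + 3/77)*(1/4670) = -295908/77*1/4670 = -147954/179795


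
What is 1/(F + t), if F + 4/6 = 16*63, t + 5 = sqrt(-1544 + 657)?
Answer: 9021/9050032 - 9*I*sqrt(887)/9050032 ≈ 0.00099679 - 2.9618e-5*I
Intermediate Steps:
t = -5 + I*sqrt(887) (t = -5 + sqrt(-1544 + 657) = -5 + sqrt(-887) = -5 + I*sqrt(887) ≈ -5.0 + 29.783*I)
F = 3022/3 (F = -2/3 + 16*63 = -2/3 + 1008 = 3022/3 ≈ 1007.3)
1/(F + t) = 1/(3022/3 + (-5 + I*sqrt(887))) = 1/(3007/3 + I*sqrt(887))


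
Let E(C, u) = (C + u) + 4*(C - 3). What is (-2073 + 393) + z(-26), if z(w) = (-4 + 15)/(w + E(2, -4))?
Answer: -53771/32 ≈ -1680.3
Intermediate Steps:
E(C, u) = -12 + u + 5*C (E(C, u) = (C + u) + 4*(-3 + C) = (C + u) + (-12 + 4*C) = -12 + u + 5*C)
z(w) = 11/(-6 + w) (z(w) = (-4 + 15)/(w + (-12 - 4 + 5*2)) = 11/(w + (-12 - 4 + 10)) = 11/(w - 6) = 11/(-6 + w))
(-2073 + 393) + z(-26) = (-2073 + 393) + 11/(-6 - 26) = -1680 + 11/(-32) = -1680 + 11*(-1/32) = -1680 - 11/32 = -53771/32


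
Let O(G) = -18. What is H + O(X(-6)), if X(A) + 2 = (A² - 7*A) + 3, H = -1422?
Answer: -1440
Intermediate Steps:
X(A) = 1 + A² - 7*A (X(A) = -2 + ((A² - 7*A) + 3) = -2 + (3 + A² - 7*A) = 1 + A² - 7*A)
H + O(X(-6)) = -1422 - 18 = -1440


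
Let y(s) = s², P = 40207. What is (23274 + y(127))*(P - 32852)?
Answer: 289809065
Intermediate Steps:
(23274 + y(127))*(P - 32852) = (23274 + 127²)*(40207 - 32852) = (23274 + 16129)*7355 = 39403*7355 = 289809065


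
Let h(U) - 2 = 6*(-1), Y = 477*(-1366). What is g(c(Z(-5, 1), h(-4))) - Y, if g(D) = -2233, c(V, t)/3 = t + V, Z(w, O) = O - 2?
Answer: 649349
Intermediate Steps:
Z(w, O) = -2 + O
Y = -651582
h(U) = -4 (h(U) = 2 + 6*(-1) = 2 - 6 = -4)
c(V, t) = 3*V + 3*t (c(V, t) = 3*(t + V) = 3*(V + t) = 3*V + 3*t)
g(c(Z(-5, 1), h(-4))) - Y = -2233 - 1*(-651582) = -2233 + 651582 = 649349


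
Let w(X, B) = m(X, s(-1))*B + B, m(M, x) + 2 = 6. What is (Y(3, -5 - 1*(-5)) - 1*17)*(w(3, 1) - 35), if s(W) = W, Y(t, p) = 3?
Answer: 420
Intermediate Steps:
m(M, x) = 4 (m(M, x) = -2 + 6 = 4)
w(X, B) = 5*B (w(X, B) = 4*B + B = 5*B)
(Y(3, -5 - 1*(-5)) - 1*17)*(w(3, 1) - 35) = (3 - 1*17)*(5*1 - 35) = (3 - 17)*(5 - 35) = -14*(-30) = 420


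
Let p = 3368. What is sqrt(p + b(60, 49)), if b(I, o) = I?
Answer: 2*sqrt(857) ≈ 58.549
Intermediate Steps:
sqrt(p + b(60, 49)) = sqrt(3368 + 60) = sqrt(3428) = 2*sqrt(857)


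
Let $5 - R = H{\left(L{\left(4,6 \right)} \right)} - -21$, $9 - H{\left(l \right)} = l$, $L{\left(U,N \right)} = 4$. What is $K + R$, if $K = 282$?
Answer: $261$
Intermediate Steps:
$H{\left(l \right)} = 9 - l$
$R = -21$ ($R = 5 - \left(\left(9 - 4\right) - -21\right) = 5 - \left(\left(9 - 4\right) + 21\right) = 5 - \left(5 + 21\right) = 5 - 26 = -21$)
$K + R = 282 - 21 = 261$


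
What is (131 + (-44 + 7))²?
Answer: 8836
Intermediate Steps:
(131 + (-44 + 7))² = (131 - 37)² = 94² = 8836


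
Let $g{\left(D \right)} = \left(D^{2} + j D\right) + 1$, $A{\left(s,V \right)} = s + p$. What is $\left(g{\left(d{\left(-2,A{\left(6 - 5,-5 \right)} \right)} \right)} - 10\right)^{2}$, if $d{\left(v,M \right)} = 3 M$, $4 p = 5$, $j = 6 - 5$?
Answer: $\frac{480249}{256} \approx 1876.0$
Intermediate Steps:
$j = 1$
$p = \frac{5}{4}$ ($p = \frac{1}{4} \cdot 5 = \frac{5}{4} \approx 1.25$)
$A{\left(s,V \right)} = \frac{5}{4} + s$ ($A{\left(s,V \right)} = s + \frac{5}{4} = \frac{5}{4} + s$)
$g{\left(D \right)} = 1 + D + D^{2}$ ($g{\left(D \right)} = \left(D^{2} + 1 D\right) + 1 = \left(D^{2} + D\right) + 1 = \left(D + D^{2}\right) + 1 = 1 + D + D^{2}$)
$\left(g{\left(d{\left(-2,A{\left(6 - 5,-5 \right)} \right)} \right)} - 10\right)^{2} = \left(\left(1 + 3 \left(\frac{5}{4} + \left(6 - 5\right)\right) + \left(3 \left(\frac{5}{4} + \left(6 - 5\right)\right)\right)^{2}\right) - 10\right)^{2} = \left(\left(1 + 3 \left(\frac{5}{4} + 1\right) + \left(3 \left(\frac{5}{4} + 1\right)\right)^{2}\right) - 10\right)^{2} = \left(\left(1 + 3 \cdot \frac{9}{4} + \left(3 \cdot \frac{9}{4}\right)^{2}\right) - 10\right)^{2} = \left(\left(1 + \frac{27}{4} + \left(\frac{27}{4}\right)^{2}\right) - 10\right)^{2} = \left(\left(1 + \frac{27}{4} + \frac{729}{16}\right) - 10\right)^{2} = \left(\frac{853}{16} - 10\right)^{2} = \left(\frac{693}{16}\right)^{2} = \frac{480249}{256}$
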